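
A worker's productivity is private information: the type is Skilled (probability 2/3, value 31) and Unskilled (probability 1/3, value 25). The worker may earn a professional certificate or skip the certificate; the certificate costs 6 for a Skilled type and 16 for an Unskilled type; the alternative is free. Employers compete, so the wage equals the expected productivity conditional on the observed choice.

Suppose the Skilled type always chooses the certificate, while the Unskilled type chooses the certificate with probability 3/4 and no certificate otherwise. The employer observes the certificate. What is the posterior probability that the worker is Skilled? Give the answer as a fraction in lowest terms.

8/11

P(the certificate) = (2/3)·1 + (1/3)·(3/4) = 11/12.
By Bayes' rule, P(Skilled | the certificate) = (2/3) / (11/12) = 8/11.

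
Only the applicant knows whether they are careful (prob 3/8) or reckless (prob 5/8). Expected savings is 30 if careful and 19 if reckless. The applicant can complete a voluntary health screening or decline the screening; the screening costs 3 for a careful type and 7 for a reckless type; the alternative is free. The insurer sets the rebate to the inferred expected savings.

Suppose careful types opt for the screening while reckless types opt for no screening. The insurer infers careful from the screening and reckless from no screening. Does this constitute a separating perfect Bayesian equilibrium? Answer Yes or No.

No

Under these beliefs, the screening earns rebate 30 and no screening earns rebate 19.
careful: the screening nets 30 − 3 = 27; no screening nets 19. careful prefers the screening.
reckless: the screening nets 30 − 7 = 23; no screening nets 19. reckless would deviate to the screening.
reckless has a profitable deviation, so the profile is not an equilibrium.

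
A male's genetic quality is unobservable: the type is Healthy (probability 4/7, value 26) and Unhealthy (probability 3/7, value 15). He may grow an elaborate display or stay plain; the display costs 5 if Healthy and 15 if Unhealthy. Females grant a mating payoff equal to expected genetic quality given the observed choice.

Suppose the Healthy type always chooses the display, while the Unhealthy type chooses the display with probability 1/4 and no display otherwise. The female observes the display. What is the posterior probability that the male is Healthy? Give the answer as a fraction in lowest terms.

16/19

P(the display) = (4/7)·1 + (3/7)·(1/4) = 19/28.
By Bayes' rule, P(Healthy | the display) = (4/7) / (19/28) = 16/19.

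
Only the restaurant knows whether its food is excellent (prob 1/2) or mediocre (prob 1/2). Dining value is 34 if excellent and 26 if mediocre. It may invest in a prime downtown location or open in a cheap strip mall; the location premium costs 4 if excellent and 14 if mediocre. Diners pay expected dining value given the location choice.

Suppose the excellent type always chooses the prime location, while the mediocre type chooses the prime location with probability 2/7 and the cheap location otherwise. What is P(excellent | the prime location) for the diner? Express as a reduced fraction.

P(the prime location) = (1/2)·1 + (1/2)·(2/7) = 9/14.
By Bayes' rule, P(excellent | the prime location) = (1/2) / (9/14) = 7/9.

7/9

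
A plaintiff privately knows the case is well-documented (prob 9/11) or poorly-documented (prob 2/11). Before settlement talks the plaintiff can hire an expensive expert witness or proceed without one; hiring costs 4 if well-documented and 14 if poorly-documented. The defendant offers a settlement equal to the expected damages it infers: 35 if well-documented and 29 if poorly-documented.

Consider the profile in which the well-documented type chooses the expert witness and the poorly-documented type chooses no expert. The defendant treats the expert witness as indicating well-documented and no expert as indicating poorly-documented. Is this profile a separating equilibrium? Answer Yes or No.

Under these beliefs, the expert witness earns settlement 35 and no expert earns settlement 29.
well-documented: the expert witness nets 35 − 4 = 31; no expert nets 29. well-documented prefers the expert witness.
poorly-documented: the expert witness nets 35 − 14 = 21; no expert nets 29. poorly-documented prefers no expert.
Neither type deviates, so the separating profile is an equilibrium.

Yes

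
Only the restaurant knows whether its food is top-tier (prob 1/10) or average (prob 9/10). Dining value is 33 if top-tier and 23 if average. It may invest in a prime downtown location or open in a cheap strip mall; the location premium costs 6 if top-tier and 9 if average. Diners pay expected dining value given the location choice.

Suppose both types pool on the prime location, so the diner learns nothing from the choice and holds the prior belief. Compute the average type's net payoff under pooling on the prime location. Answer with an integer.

Pooled price premium = 1/10·33 + 9/10·23 = 24.
average pays cost 9 for the prime location, so net payoff = 24 − 9 = 15.

15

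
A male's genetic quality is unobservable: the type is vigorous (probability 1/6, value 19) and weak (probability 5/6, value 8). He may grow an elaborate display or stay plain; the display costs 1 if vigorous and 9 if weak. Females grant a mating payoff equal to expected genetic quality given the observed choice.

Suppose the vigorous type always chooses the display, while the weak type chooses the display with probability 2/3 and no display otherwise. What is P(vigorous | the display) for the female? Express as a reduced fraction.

P(the display) = (1/6)·1 + (5/6)·(2/3) = 13/18.
By Bayes' rule, P(vigorous | the display) = (1/6) / (13/18) = 3/13.

3/13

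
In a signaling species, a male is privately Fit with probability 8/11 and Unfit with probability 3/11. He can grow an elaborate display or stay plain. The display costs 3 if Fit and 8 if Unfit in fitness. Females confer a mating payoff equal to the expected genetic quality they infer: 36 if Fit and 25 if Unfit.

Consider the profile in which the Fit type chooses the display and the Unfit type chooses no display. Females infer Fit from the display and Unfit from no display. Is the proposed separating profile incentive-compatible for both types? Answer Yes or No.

No

Under these beliefs, the display earns mating payoff 36 and no display earns mating payoff 25.
Fit: the display nets 36 − 3 = 33; no display nets 25. Fit prefers the display.
Unfit: the display nets 36 − 8 = 28; no display nets 25. Unfit would deviate to the display.
Unfit has a profitable deviation, so the profile is not an equilibrium.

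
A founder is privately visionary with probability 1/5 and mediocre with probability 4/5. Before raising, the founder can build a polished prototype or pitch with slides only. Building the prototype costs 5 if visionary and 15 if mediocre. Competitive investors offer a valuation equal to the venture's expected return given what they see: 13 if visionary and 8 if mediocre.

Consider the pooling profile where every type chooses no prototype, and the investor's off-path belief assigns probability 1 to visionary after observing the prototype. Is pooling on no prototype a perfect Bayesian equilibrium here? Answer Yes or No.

On path, the investor holds the prior and pays 1/5·13 + 4/5·8 = 9. Off path (the prototype), believing visionary, it pays 13.
visionary: no prototype nets 9; the prototype nets 13 − 5 = 8. visionary stays.
mediocre: no prototype nets 9; the prototype nets 13 − 15 = -2. mediocre stays.
No type deviates, so pooling is sustained.

Yes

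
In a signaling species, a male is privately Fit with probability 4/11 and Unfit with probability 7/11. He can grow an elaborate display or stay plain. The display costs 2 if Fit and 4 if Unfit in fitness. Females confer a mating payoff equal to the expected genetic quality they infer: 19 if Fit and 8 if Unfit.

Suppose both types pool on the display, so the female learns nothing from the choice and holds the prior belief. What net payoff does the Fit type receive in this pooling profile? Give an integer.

10

Pooled mating payoff = 4/11·19 + 7/11·8 = 12.
Fit pays cost 2 for the display, so net payoff = 12 − 2 = 10.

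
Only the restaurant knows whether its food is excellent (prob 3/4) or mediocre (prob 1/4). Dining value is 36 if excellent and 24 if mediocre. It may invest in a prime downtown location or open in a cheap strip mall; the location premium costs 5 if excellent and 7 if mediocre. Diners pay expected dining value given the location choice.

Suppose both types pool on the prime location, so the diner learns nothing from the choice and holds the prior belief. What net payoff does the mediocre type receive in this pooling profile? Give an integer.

Pooled price premium = 3/4·36 + 1/4·24 = 33.
mediocre pays cost 7 for the prime location, so net payoff = 33 − 7 = 26.

26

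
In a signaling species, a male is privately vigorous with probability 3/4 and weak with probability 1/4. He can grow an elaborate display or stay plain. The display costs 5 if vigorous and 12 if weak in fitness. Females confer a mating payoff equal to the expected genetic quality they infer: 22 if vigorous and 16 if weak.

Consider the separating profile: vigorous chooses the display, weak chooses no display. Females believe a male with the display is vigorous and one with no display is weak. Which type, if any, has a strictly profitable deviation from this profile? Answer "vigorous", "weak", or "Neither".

The display pays 22; no display pays 16.
vigorous: assigned the display, nets 22 − 5 = 17; deviating to no display nets 16.
weak: assigned no display, nets 16; deviating to the display nets 22 − 12 = 10.
Both types strictly prefer their assigned action; no profitable deviation.

Neither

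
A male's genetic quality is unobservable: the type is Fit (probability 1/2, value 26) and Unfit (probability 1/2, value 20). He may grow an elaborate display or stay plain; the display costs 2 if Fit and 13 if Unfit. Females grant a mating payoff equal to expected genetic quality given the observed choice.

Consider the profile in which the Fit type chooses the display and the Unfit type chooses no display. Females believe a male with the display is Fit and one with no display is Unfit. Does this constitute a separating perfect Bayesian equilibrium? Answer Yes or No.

Yes

Under these beliefs, the display earns mating payoff 26 and no display earns mating payoff 20.
Fit: the display nets 26 − 2 = 24; no display nets 20. Fit prefers the display.
Unfit: the display nets 26 − 13 = 13; no display nets 20. Unfit prefers no display.
Neither type deviates, so the separating profile is an equilibrium.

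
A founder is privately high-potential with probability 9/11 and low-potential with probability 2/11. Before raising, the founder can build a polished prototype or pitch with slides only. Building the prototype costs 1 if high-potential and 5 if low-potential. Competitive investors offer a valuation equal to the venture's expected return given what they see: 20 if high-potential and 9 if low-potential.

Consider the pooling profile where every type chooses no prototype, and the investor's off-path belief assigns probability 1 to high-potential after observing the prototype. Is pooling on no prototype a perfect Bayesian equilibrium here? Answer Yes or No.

No

On path, the investor holds the prior and pays 9/11·20 + 2/11·9 = 18. Off path (the prototype), believing high-potential, it pays 20.
high-potential: no prototype nets 18; the prototype nets 20 − 1 = 19. high-potential would deviate.
low-potential: no prototype nets 18; the prototype nets 20 − 5 = 15. low-potential stays.
A type deviates, so pooling fails.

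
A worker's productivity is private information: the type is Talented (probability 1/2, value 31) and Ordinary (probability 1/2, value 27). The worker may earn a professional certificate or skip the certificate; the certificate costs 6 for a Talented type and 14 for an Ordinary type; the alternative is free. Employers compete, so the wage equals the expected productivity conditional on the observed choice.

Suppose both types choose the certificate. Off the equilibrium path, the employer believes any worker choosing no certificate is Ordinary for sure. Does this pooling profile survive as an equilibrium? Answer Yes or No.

No

On path, the employer holds the prior and pays 1/2·31 + 1/2·27 = 29. Off path (no certificate), believing Ordinary, it pays 27.
Talented: the certificate nets 29 − 6 = 23; no certificate nets 27. Talented would deviate.
Ordinary: the certificate nets 29 − 14 = 15; no certificate nets 27. Ordinary would deviate.
A type deviates, so pooling fails.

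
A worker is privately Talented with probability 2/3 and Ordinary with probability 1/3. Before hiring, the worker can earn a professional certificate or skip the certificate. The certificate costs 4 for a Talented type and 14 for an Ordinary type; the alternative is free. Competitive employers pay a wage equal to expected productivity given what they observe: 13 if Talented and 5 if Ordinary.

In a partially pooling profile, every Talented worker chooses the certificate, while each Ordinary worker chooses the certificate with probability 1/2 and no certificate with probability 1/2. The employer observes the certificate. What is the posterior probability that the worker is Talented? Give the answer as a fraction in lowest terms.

4/5

P(the certificate) = (2/3)·1 + (1/3)·(1/2) = 5/6.
By Bayes' rule, P(Talented | the certificate) = (2/3) / (5/6) = 4/5.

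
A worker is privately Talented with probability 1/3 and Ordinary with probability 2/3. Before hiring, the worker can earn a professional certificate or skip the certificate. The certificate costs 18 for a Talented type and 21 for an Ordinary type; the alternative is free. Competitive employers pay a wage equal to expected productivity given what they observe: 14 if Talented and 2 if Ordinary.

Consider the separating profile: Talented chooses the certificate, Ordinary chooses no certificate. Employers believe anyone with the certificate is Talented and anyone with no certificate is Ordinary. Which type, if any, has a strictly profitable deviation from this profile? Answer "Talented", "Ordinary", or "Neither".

Talented

The certificate pays 14; no certificate pays 2.
Talented: assigned the certificate, nets 14 − 18 = -4; deviating to no certificate nets 2.
Ordinary: assigned no certificate, nets 2; deviating to the certificate nets 14 − 21 = -7.
The Talented type gains 6 by deviating.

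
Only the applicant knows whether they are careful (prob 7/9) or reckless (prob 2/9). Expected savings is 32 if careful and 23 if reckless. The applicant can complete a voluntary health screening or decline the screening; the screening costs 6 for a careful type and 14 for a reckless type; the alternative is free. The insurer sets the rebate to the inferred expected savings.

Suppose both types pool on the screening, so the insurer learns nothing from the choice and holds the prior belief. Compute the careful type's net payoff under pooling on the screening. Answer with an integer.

24

Pooled rebate = 7/9·32 + 2/9·23 = 30.
careful pays cost 6 for the screening, so net payoff = 30 − 6 = 24.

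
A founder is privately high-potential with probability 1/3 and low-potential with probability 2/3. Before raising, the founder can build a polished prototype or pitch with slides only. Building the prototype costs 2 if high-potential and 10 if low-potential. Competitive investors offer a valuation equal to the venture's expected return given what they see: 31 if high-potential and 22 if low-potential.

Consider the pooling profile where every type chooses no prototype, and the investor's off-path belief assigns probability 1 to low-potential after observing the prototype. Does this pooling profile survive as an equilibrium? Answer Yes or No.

Yes

On path, the investor holds the prior and pays 1/3·31 + 2/3·22 = 25. Off path (the prototype), believing low-potential, it pays 22.
high-potential: no prototype nets 25; the prototype nets 22 − 2 = 20. high-potential stays.
low-potential: no prototype nets 25; the prototype nets 22 − 10 = 12. low-potential stays.
No type deviates, so pooling is sustained.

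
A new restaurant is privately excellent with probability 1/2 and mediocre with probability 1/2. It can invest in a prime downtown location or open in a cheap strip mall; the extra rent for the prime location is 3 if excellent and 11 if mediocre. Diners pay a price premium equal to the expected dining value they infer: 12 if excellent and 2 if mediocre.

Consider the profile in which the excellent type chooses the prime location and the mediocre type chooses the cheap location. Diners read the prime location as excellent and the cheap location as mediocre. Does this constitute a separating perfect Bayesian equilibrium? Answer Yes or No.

Under these beliefs, the prime location earns price premium 12 and the cheap location earns price premium 2.
excellent: the prime location nets 12 − 3 = 9; the cheap location nets 2. excellent prefers the prime location.
mediocre: the prime location nets 12 − 11 = 1; the cheap location nets 2. mediocre prefers the cheap location.
Neither type deviates, so the separating profile is an equilibrium.

Yes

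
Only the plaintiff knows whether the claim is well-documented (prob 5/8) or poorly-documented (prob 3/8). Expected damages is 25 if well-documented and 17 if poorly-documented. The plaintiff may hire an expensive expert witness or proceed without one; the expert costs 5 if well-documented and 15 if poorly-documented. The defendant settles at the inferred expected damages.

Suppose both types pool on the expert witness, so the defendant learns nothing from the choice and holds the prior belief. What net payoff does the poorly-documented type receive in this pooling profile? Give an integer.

7

Pooled settlement = 5/8·25 + 3/8·17 = 22.
poorly-documented pays cost 15 for the expert witness, so net payoff = 22 − 15 = 7.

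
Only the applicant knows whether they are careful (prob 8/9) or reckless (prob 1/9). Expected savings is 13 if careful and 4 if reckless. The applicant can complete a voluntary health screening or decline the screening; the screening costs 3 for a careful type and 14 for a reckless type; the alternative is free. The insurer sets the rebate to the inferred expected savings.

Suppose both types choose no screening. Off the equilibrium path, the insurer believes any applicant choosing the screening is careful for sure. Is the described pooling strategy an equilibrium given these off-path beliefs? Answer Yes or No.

Yes

On path, the insurer holds the prior and pays 8/9·13 + 1/9·4 = 12. Off path (the screening), believing careful, it pays 13.
careful: no screening nets 12; the screening nets 13 − 3 = 10. careful stays.
reckless: no screening nets 12; the screening nets 13 − 14 = -1. reckless stays.
No type deviates, so pooling is sustained.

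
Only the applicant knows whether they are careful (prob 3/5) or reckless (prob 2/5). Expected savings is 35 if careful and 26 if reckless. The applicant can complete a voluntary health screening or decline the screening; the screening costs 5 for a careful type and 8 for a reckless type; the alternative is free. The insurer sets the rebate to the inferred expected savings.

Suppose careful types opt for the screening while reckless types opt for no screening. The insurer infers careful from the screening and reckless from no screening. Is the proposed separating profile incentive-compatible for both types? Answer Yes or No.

No

Under these beliefs, the screening earns rebate 35 and no screening earns rebate 26.
careful: the screening nets 35 − 5 = 30; no screening nets 26. careful prefers the screening.
reckless: the screening nets 35 − 8 = 27; no screening nets 26. reckless would deviate to the screening.
reckless has a profitable deviation, so the profile is not an equilibrium.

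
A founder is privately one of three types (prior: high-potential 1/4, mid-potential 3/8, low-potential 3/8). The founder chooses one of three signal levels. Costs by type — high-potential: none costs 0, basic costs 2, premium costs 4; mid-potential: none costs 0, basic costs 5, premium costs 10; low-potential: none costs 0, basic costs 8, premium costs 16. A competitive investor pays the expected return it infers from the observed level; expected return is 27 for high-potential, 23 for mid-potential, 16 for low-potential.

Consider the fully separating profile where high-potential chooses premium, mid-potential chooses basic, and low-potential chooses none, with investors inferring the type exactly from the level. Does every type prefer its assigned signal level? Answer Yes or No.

Yes

Separating valuations: premium → 27, basic → 23, none → 16.
high-potential (assigned premium): none: 16 − 0 = 16; basic: 23 − 2 = 21; premium: 27 − 4 = 23. high-potential stays.
mid-potential (assigned basic): none: 16 − 0 = 16; basic: 23 − 5 = 18; premium: 27 − 10 = 17. mid-potential stays.
low-potential (assigned none): none: 16 − 0 = 16; basic: 23 − 8 = 15; premium: 27 − 16 = 11. low-potential stays.
Every type prefers its assigned level; separation holds.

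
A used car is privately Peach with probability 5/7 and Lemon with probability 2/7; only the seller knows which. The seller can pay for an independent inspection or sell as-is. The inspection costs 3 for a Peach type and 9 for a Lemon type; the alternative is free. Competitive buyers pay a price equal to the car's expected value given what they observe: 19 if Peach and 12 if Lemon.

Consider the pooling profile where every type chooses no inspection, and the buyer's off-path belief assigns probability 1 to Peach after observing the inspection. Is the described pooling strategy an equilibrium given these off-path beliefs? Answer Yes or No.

On path, the buyer holds the prior and pays 5/7·19 + 2/7·12 = 17. Off path (the inspection), believing Peach, it pays 19.
Peach: no inspection nets 17; the inspection nets 19 − 3 = 16. Peach stays.
Lemon: no inspection nets 17; the inspection nets 19 − 9 = 10. Lemon stays.
No type deviates, so pooling is sustained.

Yes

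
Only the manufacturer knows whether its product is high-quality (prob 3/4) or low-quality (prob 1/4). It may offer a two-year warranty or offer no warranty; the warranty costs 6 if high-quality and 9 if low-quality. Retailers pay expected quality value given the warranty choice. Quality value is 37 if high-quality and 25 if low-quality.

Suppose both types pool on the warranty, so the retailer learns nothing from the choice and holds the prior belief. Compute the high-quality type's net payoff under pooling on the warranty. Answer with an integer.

Pooled price = 3/4·37 + 1/4·25 = 34.
high-quality pays cost 6 for the warranty, so net payoff = 34 − 6 = 28.

28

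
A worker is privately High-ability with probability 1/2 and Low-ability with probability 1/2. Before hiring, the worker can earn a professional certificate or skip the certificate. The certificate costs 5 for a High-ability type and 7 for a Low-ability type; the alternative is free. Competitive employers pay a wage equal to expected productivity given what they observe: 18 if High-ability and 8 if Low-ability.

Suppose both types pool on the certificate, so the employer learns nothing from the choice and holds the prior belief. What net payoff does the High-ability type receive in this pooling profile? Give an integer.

8

Pooled wage = 1/2·18 + 1/2·8 = 13.
High-ability pays cost 5 for the certificate, so net payoff = 13 − 5 = 8.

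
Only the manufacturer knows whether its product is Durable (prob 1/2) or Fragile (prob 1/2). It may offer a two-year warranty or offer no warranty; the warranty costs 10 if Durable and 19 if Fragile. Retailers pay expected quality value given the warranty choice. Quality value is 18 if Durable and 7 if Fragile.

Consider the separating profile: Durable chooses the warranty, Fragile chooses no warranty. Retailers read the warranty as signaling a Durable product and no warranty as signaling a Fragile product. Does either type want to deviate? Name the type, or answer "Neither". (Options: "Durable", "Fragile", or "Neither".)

Neither

The warranty pays 18; no warranty pays 7.
Durable: assigned the warranty, nets 18 − 10 = 8; deviating to no warranty nets 7.
Fragile: assigned no warranty, nets 7; deviating to the warranty nets 18 − 19 = -1.
Both types strictly prefer their assigned action; no profitable deviation.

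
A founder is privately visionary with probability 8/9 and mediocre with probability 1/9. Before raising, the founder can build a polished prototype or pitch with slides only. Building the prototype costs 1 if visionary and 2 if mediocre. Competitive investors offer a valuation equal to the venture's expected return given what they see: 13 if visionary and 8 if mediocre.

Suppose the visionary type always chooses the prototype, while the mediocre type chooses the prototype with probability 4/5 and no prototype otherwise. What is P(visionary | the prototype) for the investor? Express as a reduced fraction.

10/11

P(the prototype) = (8/9)·1 + (1/9)·(4/5) = 44/45.
By Bayes' rule, P(visionary | the prototype) = (8/9) / (44/45) = 10/11.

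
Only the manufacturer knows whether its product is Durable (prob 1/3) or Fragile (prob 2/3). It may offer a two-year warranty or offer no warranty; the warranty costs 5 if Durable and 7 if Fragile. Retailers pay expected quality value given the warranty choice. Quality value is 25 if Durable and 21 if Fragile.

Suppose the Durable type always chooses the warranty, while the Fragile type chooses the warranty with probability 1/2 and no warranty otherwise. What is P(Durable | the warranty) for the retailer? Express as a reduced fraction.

1/2

P(the warranty) = (1/3)·1 + (2/3)·(1/2) = 2/3.
By Bayes' rule, P(Durable | the warranty) = (1/3) / (2/3) = 1/2.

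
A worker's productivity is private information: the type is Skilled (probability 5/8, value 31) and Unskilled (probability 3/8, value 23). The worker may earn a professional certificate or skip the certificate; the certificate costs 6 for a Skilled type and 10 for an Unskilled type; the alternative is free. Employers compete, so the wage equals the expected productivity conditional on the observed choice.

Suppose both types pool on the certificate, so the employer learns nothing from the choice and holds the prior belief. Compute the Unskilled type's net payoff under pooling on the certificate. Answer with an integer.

Pooled wage = 5/8·31 + 3/8·23 = 28.
Unskilled pays cost 10 for the certificate, so net payoff = 28 − 10 = 18.

18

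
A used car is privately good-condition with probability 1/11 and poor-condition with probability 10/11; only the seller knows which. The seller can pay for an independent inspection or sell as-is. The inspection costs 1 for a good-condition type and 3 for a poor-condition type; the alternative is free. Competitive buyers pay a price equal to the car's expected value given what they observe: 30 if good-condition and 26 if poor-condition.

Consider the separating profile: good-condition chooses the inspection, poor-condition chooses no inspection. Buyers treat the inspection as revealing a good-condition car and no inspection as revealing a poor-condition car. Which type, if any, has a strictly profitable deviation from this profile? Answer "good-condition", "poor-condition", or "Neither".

The inspection pays 30; no inspection pays 26.
good-condition: assigned the inspection, nets 30 − 1 = 29; deviating to no inspection nets 26.
poor-condition: assigned no inspection, nets 26; deviating to the inspection nets 30 − 3 = 27.
The poor-condition type gains 1 by deviating.

poor-condition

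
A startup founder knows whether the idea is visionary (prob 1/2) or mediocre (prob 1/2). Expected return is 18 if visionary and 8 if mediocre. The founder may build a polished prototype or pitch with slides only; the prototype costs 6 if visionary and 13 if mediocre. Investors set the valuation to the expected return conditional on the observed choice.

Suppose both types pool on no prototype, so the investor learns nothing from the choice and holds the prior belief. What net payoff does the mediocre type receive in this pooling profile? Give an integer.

Pooled valuation = 1/2·18 + 1/2·8 = 13.
mediocre pays no cost for no prototype, so net payoff = 13.

13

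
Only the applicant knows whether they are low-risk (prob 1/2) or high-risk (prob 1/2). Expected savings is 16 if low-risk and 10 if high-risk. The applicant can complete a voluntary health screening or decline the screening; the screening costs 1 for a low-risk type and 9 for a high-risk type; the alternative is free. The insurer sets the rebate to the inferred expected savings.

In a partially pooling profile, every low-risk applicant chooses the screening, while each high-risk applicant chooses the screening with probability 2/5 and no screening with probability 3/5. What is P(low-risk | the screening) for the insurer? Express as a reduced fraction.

5/7

P(the screening) = (1/2)·1 + (1/2)·(2/5) = 7/10.
By Bayes' rule, P(low-risk | the screening) = (1/2) / (7/10) = 5/7.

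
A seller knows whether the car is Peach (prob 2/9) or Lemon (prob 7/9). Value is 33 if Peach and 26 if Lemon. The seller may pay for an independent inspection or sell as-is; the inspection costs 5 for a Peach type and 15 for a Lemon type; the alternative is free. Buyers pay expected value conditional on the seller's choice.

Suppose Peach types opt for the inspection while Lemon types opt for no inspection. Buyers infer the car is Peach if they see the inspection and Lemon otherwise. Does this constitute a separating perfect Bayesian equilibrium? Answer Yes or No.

Under these beliefs, the inspection earns price 33 and no inspection earns price 26.
Peach: the inspection nets 33 − 5 = 28; no inspection nets 26. Peach prefers the inspection.
Lemon: the inspection nets 33 − 15 = 18; no inspection nets 26. Lemon prefers no inspection.
Neither type deviates, so the separating profile is an equilibrium.

Yes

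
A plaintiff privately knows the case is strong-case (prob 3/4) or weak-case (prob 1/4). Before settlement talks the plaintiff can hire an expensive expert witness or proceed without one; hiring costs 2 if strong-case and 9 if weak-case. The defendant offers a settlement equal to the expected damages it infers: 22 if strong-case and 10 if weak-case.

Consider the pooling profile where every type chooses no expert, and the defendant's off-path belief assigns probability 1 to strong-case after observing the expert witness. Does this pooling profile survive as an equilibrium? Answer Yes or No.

On path, the defendant holds the prior and pays 3/4·22 + 1/4·10 = 19. Off path (the expert witness), believing strong-case, it pays 22.
strong-case: no expert nets 19; the expert witness nets 22 − 2 = 20. strong-case would deviate.
weak-case: no expert nets 19; the expert witness nets 22 − 9 = 13. weak-case stays.
A type deviates, so pooling fails.

No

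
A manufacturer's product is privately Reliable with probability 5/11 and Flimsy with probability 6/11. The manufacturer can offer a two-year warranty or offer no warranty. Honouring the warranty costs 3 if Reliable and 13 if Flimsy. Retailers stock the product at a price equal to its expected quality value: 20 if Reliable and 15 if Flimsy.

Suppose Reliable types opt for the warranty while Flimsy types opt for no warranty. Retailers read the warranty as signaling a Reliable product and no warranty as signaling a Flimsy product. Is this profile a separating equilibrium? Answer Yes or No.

Yes

Under these beliefs, the warranty earns price 20 and no warranty earns price 15.
Reliable: the warranty nets 20 − 3 = 17; no warranty nets 15. Reliable prefers the warranty.
Flimsy: the warranty nets 20 − 13 = 7; no warranty nets 15. Flimsy prefers no warranty.
Neither type deviates, so the separating profile is an equilibrium.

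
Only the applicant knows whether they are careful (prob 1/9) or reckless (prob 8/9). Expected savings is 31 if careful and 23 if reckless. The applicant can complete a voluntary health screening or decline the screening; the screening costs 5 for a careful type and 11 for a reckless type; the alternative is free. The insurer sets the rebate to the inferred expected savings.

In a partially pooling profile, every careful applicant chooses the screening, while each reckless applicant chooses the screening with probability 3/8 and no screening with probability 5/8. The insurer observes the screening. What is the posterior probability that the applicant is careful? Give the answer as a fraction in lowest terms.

1/4

P(the screening) = (1/9)·1 + (8/9)·(3/8) = 4/9.
By Bayes' rule, P(careful | the screening) = (1/9) / (4/9) = 1/4.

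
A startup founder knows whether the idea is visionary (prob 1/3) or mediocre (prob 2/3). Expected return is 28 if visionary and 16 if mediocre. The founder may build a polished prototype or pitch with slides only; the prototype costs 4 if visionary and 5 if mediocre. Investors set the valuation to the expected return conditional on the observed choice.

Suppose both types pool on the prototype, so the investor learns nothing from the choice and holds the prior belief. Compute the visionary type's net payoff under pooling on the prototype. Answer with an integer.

Pooled valuation = 1/3·28 + 2/3·16 = 20.
visionary pays cost 4 for the prototype, so net payoff = 20 − 4 = 16.

16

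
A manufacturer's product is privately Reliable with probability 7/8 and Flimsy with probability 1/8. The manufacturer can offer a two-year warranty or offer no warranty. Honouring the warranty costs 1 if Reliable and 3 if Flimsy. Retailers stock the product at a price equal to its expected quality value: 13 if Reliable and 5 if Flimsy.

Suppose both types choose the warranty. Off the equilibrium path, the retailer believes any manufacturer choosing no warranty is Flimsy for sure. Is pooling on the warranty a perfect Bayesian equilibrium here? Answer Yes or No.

Yes

On path, the retailer holds the prior and pays 7/8·13 + 1/8·5 = 12. Off path (no warranty), believing Flimsy, it pays 5.
Reliable: the warranty nets 12 − 1 = 11; no warranty nets 5. Reliable stays.
Flimsy: the warranty nets 12 − 3 = 9; no warranty nets 5. Flimsy stays.
No type deviates, so pooling is sustained.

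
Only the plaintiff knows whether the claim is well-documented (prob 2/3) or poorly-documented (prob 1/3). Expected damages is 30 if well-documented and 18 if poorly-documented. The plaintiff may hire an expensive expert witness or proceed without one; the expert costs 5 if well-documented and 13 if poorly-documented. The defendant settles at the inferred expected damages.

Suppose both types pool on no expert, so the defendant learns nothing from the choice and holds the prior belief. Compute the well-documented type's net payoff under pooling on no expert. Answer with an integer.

Pooled settlement = 2/3·30 + 1/3·18 = 26.
well-documented pays no cost for no expert, so net payoff = 26.

26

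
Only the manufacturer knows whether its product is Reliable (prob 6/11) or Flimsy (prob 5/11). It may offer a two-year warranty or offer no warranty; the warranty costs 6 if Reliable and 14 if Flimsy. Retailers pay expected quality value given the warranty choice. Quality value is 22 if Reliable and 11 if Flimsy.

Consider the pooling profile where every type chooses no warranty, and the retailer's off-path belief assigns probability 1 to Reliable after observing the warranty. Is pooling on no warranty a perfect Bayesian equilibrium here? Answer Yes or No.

On path, the retailer holds the prior and pays 6/11·22 + 5/11·11 = 17. Off path (the warranty), believing Reliable, it pays 22.
Reliable: no warranty nets 17; the warranty nets 22 − 6 = 16. Reliable stays.
Flimsy: no warranty nets 17; the warranty nets 22 − 14 = 8. Flimsy stays.
No type deviates, so pooling is sustained.

Yes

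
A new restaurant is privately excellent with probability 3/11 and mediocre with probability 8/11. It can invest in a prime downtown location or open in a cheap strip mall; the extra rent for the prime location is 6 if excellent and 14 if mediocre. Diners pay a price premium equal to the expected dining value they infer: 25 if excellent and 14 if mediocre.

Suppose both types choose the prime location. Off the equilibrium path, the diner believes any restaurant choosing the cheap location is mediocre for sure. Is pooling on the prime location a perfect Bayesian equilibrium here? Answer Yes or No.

No

On path, the diner holds the prior and pays 3/11·25 + 8/11·14 = 17. Off path (the cheap location), believing mediocre, it pays 14.
excellent: the prime location nets 17 − 6 = 11; the cheap location nets 14. excellent would deviate.
mediocre: the prime location nets 17 − 14 = 3; the cheap location nets 14. mediocre would deviate.
A type deviates, so pooling fails.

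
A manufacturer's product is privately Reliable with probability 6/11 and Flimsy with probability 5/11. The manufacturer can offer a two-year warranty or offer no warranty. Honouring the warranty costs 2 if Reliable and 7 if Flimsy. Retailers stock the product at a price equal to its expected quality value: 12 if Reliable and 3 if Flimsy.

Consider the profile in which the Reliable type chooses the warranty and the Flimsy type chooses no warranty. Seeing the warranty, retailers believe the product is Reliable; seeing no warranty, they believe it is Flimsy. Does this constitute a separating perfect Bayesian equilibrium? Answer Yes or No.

No

Under these beliefs, the warranty earns price 12 and no warranty earns price 3.
Reliable: the warranty nets 12 − 2 = 10; no warranty nets 3. Reliable prefers the warranty.
Flimsy: the warranty nets 12 − 7 = 5; no warranty nets 3. Flimsy would deviate to the warranty.
Flimsy has a profitable deviation, so the profile is not an equilibrium.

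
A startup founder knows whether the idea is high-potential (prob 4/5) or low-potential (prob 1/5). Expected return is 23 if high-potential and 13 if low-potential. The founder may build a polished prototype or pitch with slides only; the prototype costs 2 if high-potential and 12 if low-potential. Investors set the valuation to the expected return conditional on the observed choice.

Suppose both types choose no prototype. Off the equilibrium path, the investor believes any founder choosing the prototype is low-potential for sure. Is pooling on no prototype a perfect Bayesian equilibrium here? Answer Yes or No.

Yes

On path, the investor holds the prior and pays 4/5·23 + 1/5·13 = 21. Off path (the prototype), believing low-potential, it pays 13.
high-potential: no prototype nets 21; the prototype nets 13 − 2 = 11. high-potential stays.
low-potential: no prototype nets 21; the prototype nets 13 − 12 = 1. low-potential stays.
No type deviates, so pooling is sustained.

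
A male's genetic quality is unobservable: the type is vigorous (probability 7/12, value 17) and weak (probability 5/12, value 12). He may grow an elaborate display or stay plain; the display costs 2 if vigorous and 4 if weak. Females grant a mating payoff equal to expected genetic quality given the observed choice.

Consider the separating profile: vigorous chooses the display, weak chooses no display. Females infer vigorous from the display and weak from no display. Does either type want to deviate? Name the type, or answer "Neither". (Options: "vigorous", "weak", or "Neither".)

weak

The display pays 17; no display pays 12.
vigorous: assigned the display, nets 17 − 2 = 15; deviating to no display nets 12.
weak: assigned no display, nets 12; deviating to the display nets 17 − 4 = 13.
The weak type gains 1 by deviating.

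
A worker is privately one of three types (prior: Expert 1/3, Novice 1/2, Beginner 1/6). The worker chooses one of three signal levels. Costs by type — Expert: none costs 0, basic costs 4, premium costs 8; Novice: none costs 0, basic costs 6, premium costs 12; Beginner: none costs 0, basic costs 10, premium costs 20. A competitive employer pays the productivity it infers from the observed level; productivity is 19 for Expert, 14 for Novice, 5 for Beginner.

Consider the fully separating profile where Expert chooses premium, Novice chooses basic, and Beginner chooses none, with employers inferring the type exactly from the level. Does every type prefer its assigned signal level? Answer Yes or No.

Separating wages: premium → 19, basic → 14, none → 5.
Expert (assigned premium): none: 5 − 0 = 5; basic: 14 − 4 = 10; premium: 19 − 8 = 11. Expert stays.
Novice (assigned basic): none: 5 − 0 = 5; basic: 14 − 6 = 8; premium: 19 − 12 = 7. Novice stays.
Beginner (assigned none): none: 5 − 0 = 5; basic: 14 − 10 = 4; premium: 19 − 20 = -1. Beginner stays.
Every type prefers its assigned level; separation holds.

Yes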